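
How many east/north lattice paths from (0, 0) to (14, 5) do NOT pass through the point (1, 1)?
Number of paths = 6868

Total paths from (0, 0) to (14, 5): C(19, 14) = 11628. Paths through (1, 1): (paths (0, 0) → (1, 1)) × (paths (1, 1) → (14, 5)) = C(2, 1) · C(17, 13) = 2 · 2380 = 4760. Avoidance count = 11628 − 4760 = 6868.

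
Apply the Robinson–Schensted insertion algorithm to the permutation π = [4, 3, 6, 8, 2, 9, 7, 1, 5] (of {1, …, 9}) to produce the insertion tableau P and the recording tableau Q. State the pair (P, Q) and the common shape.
P = [1, 5, 7, 9] / [2, 6] / [3, 8] / [4];  Q = [1, 3, 4, 6] / [2, 7] / [5, 9] / [8];  common shape = (4, 2, 2, 1)

Row-insert the values π_1, π_2, … into P one at a time, bumping the leftmost entry strictly greater than the inserted value down to the next row. The recording tableau Q records, in position (i, j), the step at which that cell was added to P.
  Insert 4 (step 1): P = [4];  Q = [1]
  Insert 3 (step 2): P = [3] / [4];  Q = [1] / [2]
  Insert 6 (step 3): P = [3, 6] / [4];  Q = [1, 3] / [2]
  Insert 8 (step 4): P = [3, 6, 8] / [4];  Q = [1, 3, 4] / [2]
  Insert 2 (step 5): P = [2, 6, 8] / [3] / [4];  Q = [1, 3, 4] / [2] / [5]
  Insert 9 (step 6): P = [2, 6, 8, 9] / [3] / [4];  Q = [1, 3, 4, 6] / [2] / [5]
  Insert 7 (step 7): P = [2, 6, 7, 9] / [3, 8] / [4];  Q = [1, 3, 4, 6] / [2, 7] / [5]
  Insert 1 (step 8): P = [1, 6, 7, 9] / [2, 8] / [3] / [4];  Q = [1, 3, 4, 6] / [2, 7] / [5] / [8]
  Insert 5 (step 9): P = [1, 5, 7, 9] / [2, 6] / [3, 8] / [4];  Q = [1, 3, 4, 6] / [2, 7] / [5, 9] / [8]
Final shape: (4, 2, 2, 1).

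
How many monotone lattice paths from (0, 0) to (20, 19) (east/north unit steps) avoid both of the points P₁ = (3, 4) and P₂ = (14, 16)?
Number of paths = 40882573830

Inclusion–exclusion. Total paths: C(39, 20) = 68923264410. Through P₁: C(7, 3)·C(32, 17) = 19800295200. Through P₂: C(30, 14)·C(9, 6) = 12215504700. Since P₁ is strictly southwest of P₂, a monotone path through both must visit P₁ then P₂; paths through both = C(7, 3)·C(23, 11)·C(9, 6) = 3975109320. Avoid both = 68923264410 − 19800295200 − 12215504700 + 3975109320 = 40882573830.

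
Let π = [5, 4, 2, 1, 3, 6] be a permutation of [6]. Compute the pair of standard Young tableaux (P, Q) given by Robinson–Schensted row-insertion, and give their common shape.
P = [1, 3, 6] / [2] / [4] / [5];  Q = [1, 5, 6] / [2] / [3] / [4];  common shape = (3, 1, 1, 1)

Row-insert the values π_1, π_2, … into P one at a time, bumping the leftmost entry strictly greater than the inserted value down to the next row. The recording tableau Q records, in position (i, j), the step at which that cell was added to P.
  Insert 5 (step 1): P = [5];  Q = [1]
  Insert 4 (step 2): P = [4] / [5];  Q = [1] / [2]
  Insert 2 (step 3): P = [2] / [4] / [5];  Q = [1] / [2] / [3]
  Insert 1 (step 4): P = [1] / [2] / [4] / [5];  Q = [1] / [2] / [3] / [4]
  Insert 3 (step 5): P = [1, 3] / [2] / [4] / [5];  Q = [1, 5] / [2] / [3] / [4]
  Insert 6 (step 6): P = [1, 3, 6] / [2] / [4] / [5];  Q = [1, 5, 6] / [2] / [3] / [4]
Final shape: (3, 1, 1, 1).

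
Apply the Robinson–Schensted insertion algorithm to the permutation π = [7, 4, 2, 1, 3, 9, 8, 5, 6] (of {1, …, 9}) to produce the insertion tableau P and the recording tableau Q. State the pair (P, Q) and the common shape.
P = [1, 3, 5, 6] / [2, 8] / [4, 9] / [7];  Q = [1, 5, 6, 9] / [2, 7] / [3, 8] / [4];  common shape = (4, 2, 2, 1)

Row-insert the values π_1, π_2, … into P one at a time, bumping the leftmost entry strictly greater than the inserted value down to the next row. The recording tableau Q records, in position (i, j), the step at which that cell was added to P.
  Insert 7 (step 1): P = [7];  Q = [1]
  Insert 4 (step 2): P = [4] / [7];  Q = [1] / [2]
  Insert 2 (step 3): P = [2] / [4] / [7];  Q = [1] / [2] / [3]
  Insert 1 (step 4): P = [1] / [2] / [4] / [7];  Q = [1] / [2] / [3] / [4]
  Insert 3 (step 5): P = [1, 3] / [2] / [4] / [7];  Q = [1, 5] / [2] / [3] / [4]
  Insert 9 (step 6): P = [1, 3, 9] / [2] / [4] / [7];  Q = [1, 5, 6] / [2] / [3] / [4]
  Insert 8 (step 7): P = [1, 3, 8] / [2, 9] / [4] / [7];  Q = [1, 5, 6] / [2, 7] / [3] / [4]
  Insert 5 (step 8): P = [1, 3, 5] / [2, 8] / [4, 9] / [7];  Q = [1, 5, 6] / [2, 7] / [3, 8] / [4]
  Insert 6 (step 9): P = [1, 3, 5, 6] / [2, 8] / [4, 9] / [7];  Q = [1, 5, 6, 9] / [2, 7] / [3, 8] / [4]
Final shape: (4, 2, 2, 1).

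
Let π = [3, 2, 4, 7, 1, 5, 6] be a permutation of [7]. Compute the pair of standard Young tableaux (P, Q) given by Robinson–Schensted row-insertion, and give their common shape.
P = [1, 4, 5, 6] / [2, 7] / [3];  Q = [1, 3, 4, 7] / [2, 6] / [5];  common shape = (4, 2, 1)

Row-insert the values π_1, π_2, … into P one at a time, bumping the leftmost entry strictly greater than the inserted value down to the next row. The recording tableau Q records, in position (i, j), the step at which that cell was added to P.
  Insert 3 (step 1): P = [3];  Q = [1]
  Insert 2 (step 2): P = [2] / [3];  Q = [1] / [2]
  Insert 4 (step 3): P = [2, 4] / [3];  Q = [1, 3] / [2]
  Insert 7 (step 4): P = [2, 4, 7] / [3];  Q = [1, 3, 4] / [2]
  Insert 1 (step 5): P = [1, 4, 7] / [2] / [3];  Q = [1, 3, 4] / [2] / [5]
  Insert 5 (step 6): P = [1, 4, 5] / [2, 7] / [3];  Q = [1, 3, 4] / [2, 6] / [5]
  Insert 6 (step 7): P = [1, 4, 5, 6] / [2, 7] / [3];  Q = [1, 3, 4, 7] / [2, 6] / [5]
Final shape: (4, 2, 1).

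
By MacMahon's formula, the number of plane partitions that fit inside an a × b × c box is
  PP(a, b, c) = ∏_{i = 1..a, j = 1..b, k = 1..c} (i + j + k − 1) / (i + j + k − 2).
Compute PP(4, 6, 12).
PP(4, 6, 12) = 64344818940480

Evaluate the triple product over i = 1..4, j = 1..6, k = 1..12. The factors are (2/1) · (3/2) · (4/3) · (5/4) · (6/5) · (7/6) · (8/7) · (9/8) · … (288 factors total). The numerators and denominators telescope so the product is an integer; carrying out the multiplication exactly gives PP(4, 6, 12) = 64344818940480.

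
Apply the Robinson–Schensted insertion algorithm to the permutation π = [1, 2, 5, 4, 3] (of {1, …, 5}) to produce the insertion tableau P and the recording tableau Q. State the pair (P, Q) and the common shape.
P = [1, 2, 3] / [4] / [5];  Q = [1, 2, 3] / [4] / [5];  common shape = (3, 1, 1)

Row-insert the values π_1, π_2, … into P one at a time, bumping the leftmost entry strictly greater than the inserted value down to the next row. The recording tableau Q records, in position (i, j), the step at which that cell was added to P.
  Insert 1 (step 1): P = [1];  Q = [1]
  Insert 2 (step 2): P = [1, 2];  Q = [1, 2]
  Insert 5 (step 3): P = [1, 2, 5];  Q = [1, 2, 3]
  Insert 4 (step 4): P = [1, 2, 4] / [5];  Q = [1, 2, 3] / [4]
  Insert 3 (step 5): P = [1, 2, 3] / [4] / [5];  Q = [1, 2, 3] / [4] / [5]
Final shape: (3, 1, 1).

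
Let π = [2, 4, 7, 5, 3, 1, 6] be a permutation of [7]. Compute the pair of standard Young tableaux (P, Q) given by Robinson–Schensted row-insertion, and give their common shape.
P = [1, 3, 5, 6] / [2] / [4] / [7];  Q = [1, 2, 3, 7] / [4] / [5] / [6];  common shape = (4, 1, 1, 1)

Row-insert the values π_1, π_2, … into P one at a time, bumping the leftmost entry strictly greater than the inserted value down to the next row. The recording tableau Q records, in position (i, j), the step at which that cell was added to P.
  Insert 2 (step 1): P = [2];  Q = [1]
  Insert 4 (step 2): P = [2, 4];  Q = [1, 2]
  Insert 7 (step 3): P = [2, 4, 7];  Q = [1, 2, 3]
  Insert 5 (step 4): P = [2, 4, 5] / [7];  Q = [1, 2, 3] / [4]
  Insert 3 (step 5): P = [2, 3, 5] / [4] / [7];  Q = [1, 2, 3] / [4] / [5]
  Insert 1 (step 6): P = [1, 3, 5] / [2] / [4] / [7];  Q = [1, 2, 3] / [4] / [5] / [6]
  Insert 6 (step 7): P = [1, 3, 5, 6] / [2] / [4] / [7];  Q = [1, 2, 3, 7] / [4] / [5] / [6]
Final shape: (4, 1, 1, 1).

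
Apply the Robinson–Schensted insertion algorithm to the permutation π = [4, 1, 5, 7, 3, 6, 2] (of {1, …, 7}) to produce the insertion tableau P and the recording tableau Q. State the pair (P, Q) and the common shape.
P = [1, 2, 6] / [3, 5, 7] / [4];  Q = [1, 3, 4] / [2, 5, 6] / [7];  common shape = (3, 3, 1)

Row-insert the values π_1, π_2, … into P one at a time, bumping the leftmost entry strictly greater than the inserted value down to the next row. The recording tableau Q records, in position (i, j), the step at which that cell was added to P.
  Insert 4 (step 1): P = [4];  Q = [1]
  Insert 1 (step 2): P = [1] / [4];  Q = [1] / [2]
  Insert 5 (step 3): P = [1, 5] / [4];  Q = [1, 3] / [2]
  Insert 7 (step 4): P = [1, 5, 7] / [4];  Q = [1, 3, 4] / [2]
  Insert 3 (step 5): P = [1, 3, 7] / [4, 5];  Q = [1, 3, 4] / [2, 5]
  Insert 6 (step 6): P = [1, 3, 6] / [4, 5, 7];  Q = [1, 3, 4] / [2, 5, 6]
  Insert 2 (step 7): P = [1, 2, 6] / [3, 5, 7] / [4];  Q = [1, 3, 4] / [2, 5, 6] / [7]
Final shape: (3, 3, 1).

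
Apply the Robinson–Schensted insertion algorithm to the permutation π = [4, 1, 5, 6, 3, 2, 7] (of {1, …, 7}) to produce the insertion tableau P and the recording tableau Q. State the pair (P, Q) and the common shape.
P = [1, 2, 6, 7] / [3, 5] / [4];  Q = [1, 3, 4, 7] / [2, 5] / [6];  common shape = (4, 2, 1)

Row-insert the values π_1, π_2, … into P one at a time, bumping the leftmost entry strictly greater than the inserted value down to the next row. The recording tableau Q records, in position (i, j), the step at which that cell was added to P.
  Insert 4 (step 1): P = [4];  Q = [1]
  Insert 1 (step 2): P = [1] / [4];  Q = [1] / [2]
  Insert 5 (step 3): P = [1, 5] / [4];  Q = [1, 3] / [2]
  Insert 6 (step 4): P = [1, 5, 6] / [4];  Q = [1, 3, 4] / [2]
  Insert 3 (step 5): P = [1, 3, 6] / [4, 5];  Q = [1, 3, 4] / [2, 5]
  Insert 2 (step 6): P = [1, 2, 6] / [3, 5] / [4];  Q = [1, 3, 4] / [2, 5] / [6]
  Insert 7 (step 7): P = [1, 2, 6, 7] / [3, 5] / [4];  Q = [1, 3, 4, 7] / [2, 5] / [6]
Final shape: (4, 2, 1).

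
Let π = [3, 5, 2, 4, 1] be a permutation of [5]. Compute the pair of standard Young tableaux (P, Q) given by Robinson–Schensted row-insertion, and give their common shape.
P = [1, 4] / [2, 5] / [3];  Q = [1, 2] / [3, 4] / [5];  common shape = (2, 2, 1)

Row-insert the values π_1, π_2, … into P one at a time, bumping the leftmost entry strictly greater than the inserted value down to the next row. The recording tableau Q records, in position (i, j), the step at which that cell was added to P.
  Insert 3 (step 1): P = [3];  Q = [1]
  Insert 5 (step 2): P = [3, 5];  Q = [1, 2]
  Insert 2 (step 3): P = [2, 5] / [3];  Q = [1, 2] / [3]
  Insert 4 (step 4): P = [2, 4] / [3, 5];  Q = [1, 2] / [3, 4]
  Insert 1 (step 5): P = [1, 4] / [2, 5] / [3];  Q = [1, 2] / [3, 4] / [5]
Final shape: (2, 2, 1).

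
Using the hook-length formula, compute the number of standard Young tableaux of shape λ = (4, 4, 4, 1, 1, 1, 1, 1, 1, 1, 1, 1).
# SYT of shape (4, 4, 4, 1, 1, 1, 1, 1, 1, 1, 1, 1) = 5969040

Hook-length formula: f^λ = n! / Π hook(c), product over all cells c of the Young diagram. For λ = (4, 4, 4, 1, 1, 1, 1, 1, 1, 1, 1, 1), n = 21 boxes. Hook lengths by row (left-to-right, top-to-bottom): [15, 5, 4, 3]; [14, 4, 3, 2]; [13, 3, 2, 1]; [9]; [8]; [7]; [6]; [5]; [4]; [3]; [2]; [1]. Product of hooks = 8559323136000. So f^λ = 21! / 8559323136000 = 51090942171709440000 / 8559323136000 = 5969040.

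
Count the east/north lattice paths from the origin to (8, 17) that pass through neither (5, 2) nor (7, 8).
Number of paths = 1005969

Inclusion–exclusion. Total paths: C(25, 8) = 1081575. Through P₁: C(7, 5)·C(18, 3) = 17136. Through P₂: C(15, 7)·C(10, 1) = 64350. Since P₁ is strictly southwest of P₂, a monotone path through both must visit P₁ then P₂; paths through both = C(7, 5)·C(8, 2)·C(10, 1) = 5880. Avoid both = 1081575 − 17136 − 64350 + 5880 = 1005969.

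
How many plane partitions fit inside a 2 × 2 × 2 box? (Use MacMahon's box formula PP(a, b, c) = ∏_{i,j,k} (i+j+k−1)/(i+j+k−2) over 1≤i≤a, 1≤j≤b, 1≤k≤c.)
PP(2, 2, 2) = 20

Evaluate the triple product over i = 1..2, j = 1..2, k = 1..2. The factors are (2/1) · (3/2) · (3/2) · (4/3) · (3/2) · (4/3) · (4/3) · (5/4). The numerators and denominators telescope so the product is an integer; carrying out the multiplication exactly gives PP(2, 2, 2) = 20.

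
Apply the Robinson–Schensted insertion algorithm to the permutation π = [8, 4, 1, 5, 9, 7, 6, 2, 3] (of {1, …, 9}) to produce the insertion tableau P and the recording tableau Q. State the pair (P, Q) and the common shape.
P = [1, 2, 3] / [4, 5, 6] / [7, 9] / [8];  Q = [1, 4, 5] / [2, 6, 9] / [3, 7] / [8];  common shape = (3, 3, 2, 1)

Row-insert the values π_1, π_2, … into P one at a time, bumping the leftmost entry strictly greater than the inserted value down to the next row. The recording tableau Q records, in position (i, j), the step at which that cell was added to P.
  Insert 8 (step 1): P = [8];  Q = [1]
  Insert 4 (step 2): P = [4] / [8];  Q = [1] / [2]
  Insert 1 (step 3): P = [1] / [4] / [8];  Q = [1] / [2] / [3]
  Insert 5 (step 4): P = [1, 5] / [4] / [8];  Q = [1, 4] / [2] / [3]
  Insert 9 (step 5): P = [1, 5, 9] / [4] / [8];  Q = [1, 4, 5] / [2] / [3]
  Insert 7 (step 6): P = [1, 5, 7] / [4, 9] / [8];  Q = [1, 4, 5] / [2, 6] / [3]
  Insert 6 (step 7): P = [1, 5, 6] / [4, 7] / [8, 9];  Q = [1, 4, 5] / [2, 6] / [3, 7]
  Insert 2 (step 8): P = [1, 2, 6] / [4, 5] / [7, 9] / [8];  Q = [1, 4, 5] / [2, 6] / [3, 7] / [8]
  Insert 3 (step 9): P = [1, 2, 3] / [4, 5, 6] / [7, 9] / [8];  Q = [1, 4, 5] / [2, 6, 9] / [3, 7] / [8]
Final shape: (3, 3, 2, 1).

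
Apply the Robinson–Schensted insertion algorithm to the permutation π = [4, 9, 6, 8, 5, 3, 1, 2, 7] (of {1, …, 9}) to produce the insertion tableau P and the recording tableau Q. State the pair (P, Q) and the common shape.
P = [1, 2, 7] / [3, 5, 8] / [4] / [6] / [9];  Q = [1, 2, 4] / [3, 8, 9] / [5] / [6] / [7];  common shape = (3, 3, 1, 1, 1)

Row-insert the values π_1, π_2, … into P one at a time, bumping the leftmost entry strictly greater than the inserted value down to the next row. The recording tableau Q records, in position (i, j), the step at which that cell was added to P.
  Insert 4 (step 1): P = [4];  Q = [1]
  Insert 9 (step 2): P = [4, 9];  Q = [1, 2]
  Insert 6 (step 3): P = [4, 6] / [9];  Q = [1, 2] / [3]
  Insert 8 (step 4): P = [4, 6, 8] / [9];  Q = [1, 2, 4] / [3]
  Insert 5 (step 5): P = [4, 5, 8] / [6] / [9];  Q = [1, 2, 4] / [3] / [5]
  Insert 3 (step 6): P = [3, 5, 8] / [4] / [6] / [9];  Q = [1, 2, 4] / [3] / [5] / [6]
  Insert 1 (step 7): P = [1, 5, 8] / [3] / [4] / [6] / [9];  Q = [1, 2, 4] / [3] / [5] / [6] / [7]
  Insert 2 (step 8): P = [1, 2, 8] / [3, 5] / [4] / [6] / [9];  Q = [1, 2, 4] / [3, 8] / [5] / [6] / [7]
  Insert 7 (step 9): P = [1, 2, 7] / [3, 5, 8] / [4] / [6] / [9];  Q = [1, 2, 4] / [3, 8, 9] / [5] / [6] / [7]
Final shape: (3, 3, 1, 1, 1).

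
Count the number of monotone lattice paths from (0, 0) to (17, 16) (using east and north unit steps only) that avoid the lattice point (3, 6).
Number of paths = 1002057606

Total paths from (0, 0) to (17, 16): C(33, 17) = 1166803110. Paths through (3, 6): (paths (0, 0) → (3, 6)) × (paths (3, 6) → (17, 16)) = C(9, 3) · C(24, 14) = 84 · 1961256 = 164745504. Avoidance count = 1166803110 − 164745504 = 1002057606.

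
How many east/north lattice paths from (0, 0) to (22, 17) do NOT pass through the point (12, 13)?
Number of paths = 45815617510

Total paths from (0, 0) to (22, 17): C(39, 22) = 51021117810. Paths through (12, 13): (paths (0, 0) → (12, 13)) × (paths (12, 13) → (22, 17)) = C(25, 12) · C(14, 10) = 5200300 · 1001 = 5205500300. Avoidance count = 51021117810 − 5205500300 = 45815617510.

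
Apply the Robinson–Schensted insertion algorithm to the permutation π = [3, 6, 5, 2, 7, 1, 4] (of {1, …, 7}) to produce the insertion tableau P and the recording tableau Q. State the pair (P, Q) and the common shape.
P = [1, 4, 7] / [2, 5] / [3] / [6];  Q = [1, 2, 5] / [3, 7] / [4] / [6];  common shape = (3, 2, 1, 1)

Row-insert the values π_1, π_2, … into P one at a time, bumping the leftmost entry strictly greater than the inserted value down to the next row. The recording tableau Q records, in position (i, j), the step at which that cell was added to P.
  Insert 3 (step 1): P = [3];  Q = [1]
  Insert 6 (step 2): P = [3, 6];  Q = [1, 2]
  Insert 5 (step 3): P = [3, 5] / [6];  Q = [1, 2] / [3]
  Insert 2 (step 4): P = [2, 5] / [3] / [6];  Q = [1, 2] / [3] / [4]
  Insert 7 (step 5): P = [2, 5, 7] / [3] / [6];  Q = [1, 2, 5] / [3] / [4]
  Insert 1 (step 6): P = [1, 5, 7] / [2] / [3] / [6];  Q = [1, 2, 5] / [3] / [4] / [6]
  Insert 4 (step 7): P = [1, 4, 7] / [2, 5] / [3] / [6];  Q = [1, 2, 5] / [3, 7] / [4] / [6]
Final shape: (3, 2, 1, 1).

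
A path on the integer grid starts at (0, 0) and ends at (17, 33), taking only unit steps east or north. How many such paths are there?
Number of paths = 9847379391150

A monotone lattice path from (0, 0) to (17, 33) consists of 17 east steps and 33 north steps in some order, so it is determined by which 17 of the 50 steps are east. The count is C(50, 17) = 9847379391150.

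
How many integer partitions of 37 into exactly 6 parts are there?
p(37, 6 parts) = 1360

Partitions of n into exactly k parts are in bijection with partitions of n − k into at most k parts (subtract 1 from each part). So p(37, exactly 6) = p(31, parts ≤ 6). Computing via the recurrence p(m, j) = p(m, j−1) + p(m−j, j) gives 1360.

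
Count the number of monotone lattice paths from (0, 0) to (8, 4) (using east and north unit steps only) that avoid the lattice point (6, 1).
Number of paths = 425

Total paths from (0, 0) to (8, 4): C(12, 8) = 495. Paths through (6, 1): (paths (0, 0) → (6, 1)) × (paths (6, 1) → (8, 4)) = C(7, 6) · C(5, 2) = 7 · 10 = 70. Avoidance count = 495 − 70 = 425.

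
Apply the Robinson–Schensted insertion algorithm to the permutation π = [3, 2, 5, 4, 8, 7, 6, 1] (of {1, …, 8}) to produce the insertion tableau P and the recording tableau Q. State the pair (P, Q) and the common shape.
P = [1, 4, 6] / [2, 5, 7] / [3] / [8];  Q = [1, 3, 5] / [2, 4, 6] / [7] / [8];  common shape = (3, 3, 1, 1)

Row-insert the values π_1, π_2, … into P one at a time, bumping the leftmost entry strictly greater than the inserted value down to the next row. The recording tableau Q records, in position (i, j), the step at which that cell was added to P.
  Insert 3 (step 1): P = [3];  Q = [1]
  Insert 2 (step 2): P = [2] / [3];  Q = [1] / [2]
  Insert 5 (step 3): P = [2, 5] / [3];  Q = [1, 3] / [2]
  Insert 4 (step 4): P = [2, 4] / [3, 5];  Q = [1, 3] / [2, 4]
  Insert 8 (step 5): P = [2, 4, 8] / [3, 5];  Q = [1, 3, 5] / [2, 4]
  Insert 7 (step 6): P = [2, 4, 7] / [3, 5, 8];  Q = [1, 3, 5] / [2, 4, 6]
  Insert 6 (step 7): P = [2, 4, 6] / [3, 5, 7] / [8];  Q = [1, 3, 5] / [2, 4, 6] / [7]
  Insert 1 (step 8): P = [1, 4, 6] / [2, 5, 7] / [3] / [8];  Q = [1, 3, 5] / [2, 4, 6] / [7] / [8]
Final shape: (3, 3, 1, 1).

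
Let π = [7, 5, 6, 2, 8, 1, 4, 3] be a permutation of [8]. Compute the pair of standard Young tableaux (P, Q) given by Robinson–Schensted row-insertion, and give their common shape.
P = [1, 3, 8] / [2, 4] / [5, 6] / [7];  Q = [1, 3, 5] / [2, 7] / [4, 8] / [6];  common shape = (3, 2, 2, 1)

Row-insert the values π_1, π_2, … into P one at a time, bumping the leftmost entry strictly greater than the inserted value down to the next row. The recording tableau Q records, in position (i, j), the step at which that cell was added to P.
  Insert 7 (step 1): P = [7];  Q = [1]
  Insert 5 (step 2): P = [5] / [7];  Q = [1] / [2]
  Insert 6 (step 3): P = [5, 6] / [7];  Q = [1, 3] / [2]
  Insert 2 (step 4): P = [2, 6] / [5] / [7];  Q = [1, 3] / [2] / [4]
  Insert 8 (step 5): P = [2, 6, 8] / [5] / [7];  Q = [1, 3, 5] / [2] / [4]
  Insert 1 (step 6): P = [1, 6, 8] / [2] / [5] / [7];  Q = [1, 3, 5] / [2] / [4] / [6]
  Insert 4 (step 7): P = [1, 4, 8] / [2, 6] / [5] / [7];  Q = [1, 3, 5] / [2, 7] / [4] / [6]
  Insert 3 (step 8): P = [1, 3, 8] / [2, 4] / [5, 6] / [7];  Q = [1, 3, 5] / [2, 7] / [4, 8] / [6]
Final shape: (3, 2, 2, 1).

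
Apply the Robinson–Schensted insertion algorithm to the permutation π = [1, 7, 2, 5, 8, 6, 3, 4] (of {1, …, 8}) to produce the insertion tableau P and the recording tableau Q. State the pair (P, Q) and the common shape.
P = [1, 2, 3, 4] / [5, 6] / [7, 8];  Q = [1, 2, 4, 5] / [3, 6] / [7, 8];  common shape = (4, 2, 2)

Row-insert the values π_1, π_2, … into P one at a time, bumping the leftmost entry strictly greater than the inserted value down to the next row. The recording tableau Q records, in position (i, j), the step at which that cell was added to P.
  Insert 1 (step 1): P = [1];  Q = [1]
  Insert 7 (step 2): P = [1, 7];  Q = [1, 2]
  Insert 2 (step 3): P = [1, 2] / [7];  Q = [1, 2] / [3]
  Insert 5 (step 4): P = [1, 2, 5] / [7];  Q = [1, 2, 4] / [3]
  Insert 8 (step 5): P = [1, 2, 5, 8] / [7];  Q = [1, 2, 4, 5] / [3]
  Insert 6 (step 6): P = [1, 2, 5, 6] / [7, 8];  Q = [1, 2, 4, 5] / [3, 6]
  Insert 3 (step 7): P = [1, 2, 3, 6] / [5, 8] / [7];  Q = [1, 2, 4, 5] / [3, 6] / [7]
  Insert 4 (step 8): P = [1, 2, 3, 4] / [5, 6] / [7, 8];  Q = [1, 2, 4, 5] / [3, 6] / [7, 8]
Final shape: (4, 2, 2).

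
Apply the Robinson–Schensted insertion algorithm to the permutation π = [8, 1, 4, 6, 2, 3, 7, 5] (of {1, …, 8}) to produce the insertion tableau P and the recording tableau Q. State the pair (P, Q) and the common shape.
P = [1, 2, 3, 5] / [4, 6, 7] / [8];  Q = [1, 3, 4, 7] / [2, 6, 8] / [5];  common shape = (4, 3, 1)

Row-insert the values π_1, π_2, … into P one at a time, bumping the leftmost entry strictly greater than the inserted value down to the next row. The recording tableau Q records, in position (i, j), the step at which that cell was added to P.
  Insert 8 (step 1): P = [8];  Q = [1]
  Insert 1 (step 2): P = [1] / [8];  Q = [1] / [2]
  Insert 4 (step 3): P = [1, 4] / [8];  Q = [1, 3] / [2]
  Insert 6 (step 4): P = [1, 4, 6] / [8];  Q = [1, 3, 4] / [2]
  Insert 2 (step 5): P = [1, 2, 6] / [4] / [8];  Q = [1, 3, 4] / [2] / [5]
  Insert 3 (step 6): P = [1, 2, 3] / [4, 6] / [8];  Q = [1, 3, 4] / [2, 6] / [5]
  Insert 7 (step 7): P = [1, 2, 3, 7] / [4, 6] / [8];  Q = [1, 3, 4, 7] / [2, 6] / [5]
  Insert 5 (step 8): P = [1, 2, 3, 5] / [4, 6, 7] / [8];  Q = [1, 3, 4, 7] / [2, 6, 8] / [5]
Final shape: (4, 3, 1).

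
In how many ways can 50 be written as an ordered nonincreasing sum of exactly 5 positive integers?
p(50, 5 parts) = 2611

Partitions of n into exactly k parts are in bijection with partitions of n − k into at most k parts (subtract 1 from each part). So p(50, exactly 5) = p(45, parts ≤ 5). Computing via the recurrence p(m, j) = p(m, j−1) + p(m−j, j) gives 2611.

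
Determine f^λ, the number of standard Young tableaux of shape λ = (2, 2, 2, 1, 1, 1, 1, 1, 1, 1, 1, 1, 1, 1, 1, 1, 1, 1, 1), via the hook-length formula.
# SYT of shape (2, 2, 2, 1, 1, 1, 1, 1, 1, 1, 1, 1, 1, 1, 1, 1, 1, 1, 1) = 1309

Hook-length formula: f^λ = n! / Π hook(c), product over all cells c of the Young diagram. For λ = (2, 2, 2, 1, 1, 1, 1, 1, 1, 1, 1, 1, 1, 1, 1, 1, 1, 1, 1), n = 22 boxes. Hook lengths by row (left-to-right, top-to-bottom): [20, 3]; [19, 2]; [18, 1]; [16]; [15]; [14]; [13]; [12]; [11]; [10]; [9]; [8]; [7]; [6]; [5]; [4]; [3]; [2]; [1]. Product of hooks = 858671297003520000. So f^λ = 22! / 858671297003520000 = 1124000727777607680000 / 858671297003520000 = 1309.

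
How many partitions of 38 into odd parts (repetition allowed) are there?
p_odd(38) = 864

Enumerate partitions using only odd parts via the recurrence o(n, m) = o(n, m−2) + o(n−m, m) over odd m, starting from the largest odd part ≤ n. This gives p_odd(38) = 864. (Euler's theorem: equals the count of distinct-part partitions.)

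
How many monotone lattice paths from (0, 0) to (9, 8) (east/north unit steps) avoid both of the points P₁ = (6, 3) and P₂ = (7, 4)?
Number of paths = 17176

Inclusion–exclusion. Total paths: C(17, 9) = 24310. Through P₁: C(9, 6)·C(8, 3) = 4704. Through P₂: C(11, 7)·C(6, 2) = 4950. Since P₁ is strictly southwest of P₂, a monotone path through both must visit P₁ then P₂; paths through both = C(9, 6)·C(2, 1)·C(6, 2) = 2520. Avoid both = 24310 − 4704 − 4950 + 2520 = 17176.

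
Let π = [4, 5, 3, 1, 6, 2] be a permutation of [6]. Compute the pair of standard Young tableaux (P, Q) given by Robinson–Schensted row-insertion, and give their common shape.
P = [1, 2, 6] / [3, 5] / [4];  Q = [1, 2, 5] / [3, 6] / [4];  common shape = (3, 2, 1)

Row-insert the values π_1, π_2, … into P one at a time, bumping the leftmost entry strictly greater than the inserted value down to the next row. The recording tableau Q records, in position (i, j), the step at which that cell was added to P.
  Insert 4 (step 1): P = [4];  Q = [1]
  Insert 5 (step 2): P = [4, 5];  Q = [1, 2]
  Insert 3 (step 3): P = [3, 5] / [4];  Q = [1, 2] / [3]
  Insert 1 (step 4): P = [1, 5] / [3] / [4];  Q = [1, 2] / [3] / [4]
  Insert 6 (step 5): P = [1, 5, 6] / [3] / [4];  Q = [1, 2, 5] / [3] / [4]
  Insert 2 (step 6): P = [1, 2, 6] / [3, 5] / [4];  Q = [1, 2, 5] / [3, 6] / [4]
Final shape: (3, 2, 1).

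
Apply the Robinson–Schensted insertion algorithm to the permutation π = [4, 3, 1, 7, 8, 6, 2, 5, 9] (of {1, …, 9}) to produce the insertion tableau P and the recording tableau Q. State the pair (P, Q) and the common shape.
P = [1, 2, 5, 9] / [3, 6, 8] / [4, 7];  Q = [1, 4, 5, 9] / [2, 6, 8] / [3, 7];  common shape = (4, 3, 2)

Row-insert the values π_1, π_2, … into P one at a time, bumping the leftmost entry strictly greater than the inserted value down to the next row. The recording tableau Q records, in position (i, j), the step at which that cell was added to P.
  Insert 4 (step 1): P = [4];  Q = [1]
  Insert 3 (step 2): P = [3] / [4];  Q = [1] / [2]
  Insert 1 (step 3): P = [1] / [3] / [4];  Q = [1] / [2] / [3]
  Insert 7 (step 4): P = [1, 7] / [3] / [4];  Q = [1, 4] / [2] / [3]
  Insert 8 (step 5): P = [1, 7, 8] / [3] / [4];  Q = [1, 4, 5] / [2] / [3]
  Insert 6 (step 6): P = [1, 6, 8] / [3, 7] / [4];  Q = [1, 4, 5] / [2, 6] / [3]
  Insert 2 (step 7): P = [1, 2, 8] / [3, 6] / [4, 7];  Q = [1, 4, 5] / [2, 6] / [3, 7]
  Insert 5 (step 8): P = [1, 2, 5] / [3, 6, 8] / [4, 7];  Q = [1, 4, 5] / [2, 6, 8] / [3, 7]
  Insert 9 (step 9): P = [1, 2, 5, 9] / [3, 6, 8] / [4, 7];  Q = [1, 4, 5, 9] / [2, 6, 8] / [3, 7]
Final shape: (4, 3, 2).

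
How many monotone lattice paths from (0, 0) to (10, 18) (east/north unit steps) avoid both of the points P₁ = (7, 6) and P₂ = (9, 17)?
Number of paths = 6360926

Inclusion–exclusion. Total paths: C(28, 10) = 13123110. Through P₁: C(13, 7)·C(15, 3) = 780780. Through P₂: C(26, 9)·C(2, 1) = 6249100. Since P₁ is strictly southwest of P₂, a monotone path through both must visit P₁ then P₂; paths through both = C(13, 7)·C(13, 2)·C(2, 1) = 267696. Avoid both = 13123110 − 780780 − 6249100 + 267696 = 6360926.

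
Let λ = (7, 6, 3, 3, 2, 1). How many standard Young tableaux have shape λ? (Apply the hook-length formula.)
# SYT of shape (7, 6, 3, 3, 2, 1) = 3136879746

Hook-length formula: f^λ = n! / Π hook(c), product over all cells c of the Young diagram. For λ = (7, 6, 3, 3, 2, 1), n = 22 boxes. Hook lengths by row (left-to-right, top-to-bottom): [12, 10, 8, 5, 4, 3, 1]; [10, 8, 6, 3, 2, 1]; [6, 4, 2]; [5, 3, 1]; [3, 1]; [1]. Product of hooks = 358318080000. So f^λ = 22! / 358318080000 = 1124000727777607680000 / 358318080000 = 3136879746.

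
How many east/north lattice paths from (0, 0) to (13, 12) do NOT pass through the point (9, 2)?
Number of paths = 5145245

Total paths from (0, 0) to (13, 12): C(25, 13) = 5200300. Paths through (9, 2): (paths (0, 0) → (9, 2)) × (paths (9, 2) → (13, 12)) = C(11, 9) · C(14, 4) = 55 · 1001 = 55055. Avoidance count = 5200300 − 55055 = 5145245.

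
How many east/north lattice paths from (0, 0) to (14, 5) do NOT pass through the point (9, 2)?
Number of paths = 8548

Total paths from (0, 0) to (14, 5): C(19, 14) = 11628. Paths through (9, 2): (paths (0, 0) → (9, 2)) × (paths (9, 2) → (14, 5)) = C(11, 9) · C(8, 5) = 55 · 56 = 3080. Avoidance count = 11628 − 3080 = 8548.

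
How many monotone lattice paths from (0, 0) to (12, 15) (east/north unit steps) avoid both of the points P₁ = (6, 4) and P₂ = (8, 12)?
Number of paths = 10706700

Inclusion–exclusion. Total paths: C(27, 12) = 17383860. Through P₁: C(10, 6)·C(17, 6) = 2598960. Through P₂: C(20, 8)·C(7, 4) = 4408950. Since P₁ is strictly southwest of P₂, a monotone path through both must visit P₁ then P₂; paths through both = C(10, 6)·C(10, 2)·C(7, 4) = 330750. Avoid both = 17383860 − 2598960 − 4408950 + 330750 = 10706700.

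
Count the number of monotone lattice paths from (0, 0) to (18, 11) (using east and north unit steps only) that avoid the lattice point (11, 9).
Number of paths = 28550730

Total paths from (0, 0) to (18, 11): C(29, 18) = 34597290. Paths through (11, 9): (paths (0, 0) → (11, 9)) × (paths (11, 9) → (18, 11)) = C(20, 11) · C(9, 7) = 167960 · 36 = 6046560. Avoidance count = 34597290 − 6046560 = 28550730.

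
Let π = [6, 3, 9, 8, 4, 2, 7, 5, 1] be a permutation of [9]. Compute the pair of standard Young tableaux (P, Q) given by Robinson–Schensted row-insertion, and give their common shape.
P = [1, 4, 5] / [2, 7] / [3, 8] / [6] / [9];  Q = [1, 3, 7] / [2, 4] / [5, 8] / [6] / [9];  common shape = (3, 2, 2, 1, 1)

Row-insert the values π_1, π_2, … into P one at a time, bumping the leftmost entry strictly greater than the inserted value down to the next row. The recording tableau Q records, in position (i, j), the step at which that cell was added to P.
  Insert 6 (step 1): P = [6];  Q = [1]
  Insert 3 (step 2): P = [3] / [6];  Q = [1] / [2]
  Insert 9 (step 3): P = [3, 9] / [6];  Q = [1, 3] / [2]
  Insert 8 (step 4): P = [3, 8] / [6, 9];  Q = [1, 3] / [2, 4]
  Insert 4 (step 5): P = [3, 4] / [6, 8] / [9];  Q = [1, 3] / [2, 4] / [5]
  Insert 2 (step 6): P = [2, 4] / [3, 8] / [6] / [9];  Q = [1, 3] / [2, 4] / [5] / [6]
  Insert 7 (step 7): P = [2, 4, 7] / [3, 8] / [6] / [9];  Q = [1, 3, 7] / [2, 4] / [5] / [6]
  Insert 5 (step 8): P = [2, 4, 5] / [3, 7] / [6, 8] / [9];  Q = [1, 3, 7] / [2, 4] / [5, 8] / [6]
  Insert 1 (step 9): P = [1, 4, 5] / [2, 7] / [3, 8] / [6] / [9];  Q = [1, 3, 7] / [2, 4] / [5, 8] / [6] / [9]
Final shape: (3, 2, 2, 1, 1).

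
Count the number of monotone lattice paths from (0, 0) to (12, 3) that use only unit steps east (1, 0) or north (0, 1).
Number of paths = 455

A monotone lattice path from (0, 0) to (12, 3) consists of 12 east steps and 3 north steps in some order, so it is determined by which 12 of the 15 steps are east. The count is C(15, 12) = 455.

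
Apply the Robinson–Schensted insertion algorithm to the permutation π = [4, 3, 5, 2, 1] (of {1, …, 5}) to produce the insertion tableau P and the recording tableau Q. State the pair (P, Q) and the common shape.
P = [1, 5] / [2] / [3] / [4];  Q = [1, 3] / [2] / [4] / [5];  common shape = (2, 1, 1, 1)

Row-insert the values π_1, π_2, … into P one at a time, bumping the leftmost entry strictly greater than the inserted value down to the next row. The recording tableau Q records, in position (i, j), the step at which that cell was added to P.
  Insert 4 (step 1): P = [4];  Q = [1]
  Insert 3 (step 2): P = [3] / [4];  Q = [1] / [2]
  Insert 5 (step 3): P = [3, 5] / [4];  Q = [1, 3] / [2]
  Insert 2 (step 4): P = [2, 5] / [3] / [4];  Q = [1, 3] / [2] / [4]
  Insert 1 (step 5): P = [1, 5] / [2] / [3] / [4];  Q = [1, 3] / [2] / [4] / [5]
Final shape: (2, 1, 1, 1).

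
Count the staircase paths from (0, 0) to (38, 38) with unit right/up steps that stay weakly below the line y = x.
C_38 = 176733862787006701400

These NE paths below the diagonal are counted by the Catalan number C_n = (1/(n + 1)) · C(2n, n). For n = 38: C_38 = (1/39) · C(76, 38) = 6892620648693261354600/39 = 176733862787006701400.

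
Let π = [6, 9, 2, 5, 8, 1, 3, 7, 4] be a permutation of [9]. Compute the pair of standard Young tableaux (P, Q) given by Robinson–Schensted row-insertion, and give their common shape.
P = [1, 3, 4] / [2, 5, 7] / [6, 8] / [9];  Q = [1, 2, 5] / [3, 4, 8] / [6, 7] / [9];  common shape = (3, 3, 2, 1)

Row-insert the values π_1, π_2, … into P one at a time, bumping the leftmost entry strictly greater than the inserted value down to the next row. The recording tableau Q records, in position (i, j), the step at which that cell was added to P.
  Insert 6 (step 1): P = [6];  Q = [1]
  Insert 9 (step 2): P = [6, 9];  Q = [1, 2]
  Insert 2 (step 3): P = [2, 9] / [6];  Q = [1, 2] / [3]
  Insert 5 (step 4): P = [2, 5] / [6, 9];  Q = [1, 2] / [3, 4]
  Insert 8 (step 5): P = [2, 5, 8] / [6, 9];  Q = [1, 2, 5] / [3, 4]
  Insert 1 (step 6): P = [1, 5, 8] / [2, 9] / [6];  Q = [1, 2, 5] / [3, 4] / [6]
  Insert 3 (step 7): P = [1, 3, 8] / [2, 5] / [6, 9];  Q = [1, 2, 5] / [3, 4] / [6, 7]
  Insert 7 (step 8): P = [1, 3, 7] / [2, 5, 8] / [6, 9];  Q = [1, 2, 5] / [3, 4, 8] / [6, 7]
  Insert 4 (step 9): P = [1, 3, 4] / [2, 5, 7] / [6, 8] / [9];  Q = [1, 2, 5] / [3, 4, 8] / [6, 7] / [9]
Final shape: (3, 3, 2, 1).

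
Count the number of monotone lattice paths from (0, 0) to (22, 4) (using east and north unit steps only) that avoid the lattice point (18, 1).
Number of paths = 14285

Total paths from (0, 0) to (22, 4): C(26, 22) = 14950. Paths through (18, 1): (paths (0, 0) → (18, 1)) × (paths (18, 1) → (22, 4)) = C(19, 18) · C(7, 4) = 19 · 35 = 665. Avoidance count = 14950 − 665 = 14285.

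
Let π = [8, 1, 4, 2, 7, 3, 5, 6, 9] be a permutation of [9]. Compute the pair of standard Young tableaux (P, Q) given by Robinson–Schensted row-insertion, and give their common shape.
P = [1, 2, 3, 5, 6, 9] / [4, 7] / [8];  Q = [1, 3, 5, 7, 8, 9] / [2, 6] / [4];  common shape = (6, 2, 1)

Row-insert the values π_1, π_2, … into P one at a time, bumping the leftmost entry strictly greater than the inserted value down to the next row. The recording tableau Q records, in position (i, j), the step at which that cell was added to P.
  Insert 8 (step 1): P = [8];  Q = [1]
  Insert 1 (step 2): P = [1] / [8];  Q = [1] / [2]
  Insert 4 (step 3): P = [1, 4] / [8];  Q = [1, 3] / [2]
  Insert 2 (step 4): P = [1, 2] / [4] / [8];  Q = [1, 3] / [2] / [4]
  Insert 7 (step 5): P = [1, 2, 7] / [4] / [8];  Q = [1, 3, 5] / [2] / [4]
  Insert 3 (step 6): P = [1, 2, 3] / [4, 7] / [8];  Q = [1, 3, 5] / [2, 6] / [4]
  Insert 5 (step 7): P = [1, 2, 3, 5] / [4, 7] / [8];  Q = [1, 3, 5, 7] / [2, 6] / [4]
  Insert 6 (step 8): P = [1, 2, 3, 5, 6] / [4, 7] / [8];  Q = [1, 3, 5, 7, 8] / [2, 6] / [4]
  Insert 9 (step 9): P = [1, 2, 3, 5, 6, 9] / [4, 7] / [8];  Q = [1, 3, 5, 7, 8, 9] / [2, 6] / [4]
Final shape: (6, 2, 1).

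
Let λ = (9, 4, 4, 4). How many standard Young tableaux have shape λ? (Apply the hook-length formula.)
# SYT of shape (9, 4, 4, 4) = 34566168

Hook-length formula: f^λ = n! / Π hook(c), product over all cells c of the Young diagram. For λ = (9, 4, 4, 4), n = 21 boxes. Hook lengths by row (left-to-right, top-to-bottom): [12, 11, 10, 9, 5, 4, 3, 2, 1]; [6, 5, 4, 3]; [5, 4, 3, 2]; [4, 3, 2, 1]. Product of hooks = 1478062080000. So f^λ = 21! / 1478062080000 = 51090942171709440000 / 1478062080000 = 34566168.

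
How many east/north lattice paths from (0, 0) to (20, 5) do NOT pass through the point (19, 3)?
Number of paths = 48510

Total paths from (0, 0) to (20, 5): C(25, 20) = 53130. Paths through (19, 3): (paths (0, 0) → (19, 3)) × (paths (19, 3) → (20, 5)) = C(22, 19) · C(3, 1) = 1540 · 3 = 4620. Avoidance count = 53130 − 4620 = 48510.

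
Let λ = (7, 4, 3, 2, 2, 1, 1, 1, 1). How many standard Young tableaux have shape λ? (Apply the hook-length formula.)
# SYT of shape (7, 4, 3, 2, 2, 1, 1, 1, 1) = 2483120640

Hook-length formula: f^λ = n! / Π hook(c), product over all cells c of the Young diagram. For λ = (7, 4, 3, 2, 2, 1, 1, 1, 1), n = 22 boxes. Hook lengths by row (left-to-right, top-to-bottom): [15, 10, 7, 5, 3, 2, 1]; [11, 6, 3, 1]; [9, 4, 1]; [7, 2]; [6, 1]; [4]; [3]; [2]; [1]. Product of hooks = 452656512000. So f^λ = 22! / 452656512000 = 1124000727777607680000 / 452656512000 = 2483120640.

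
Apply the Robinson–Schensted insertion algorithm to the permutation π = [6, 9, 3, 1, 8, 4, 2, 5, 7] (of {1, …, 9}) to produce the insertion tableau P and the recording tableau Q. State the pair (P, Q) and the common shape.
P = [1, 2, 5, 7] / [3, 4] / [6, 8] / [9];  Q = [1, 2, 8, 9] / [3, 5] / [4, 6] / [7];  common shape = (4, 2, 2, 1)

Row-insert the values π_1, π_2, … into P one at a time, bumping the leftmost entry strictly greater than the inserted value down to the next row. The recording tableau Q records, in position (i, j), the step at which that cell was added to P.
  Insert 6 (step 1): P = [6];  Q = [1]
  Insert 9 (step 2): P = [6, 9];  Q = [1, 2]
  Insert 3 (step 3): P = [3, 9] / [6];  Q = [1, 2] / [3]
  Insert 1 (step 4): P = [1, 9] / [3] / [6];  Q = [1, 2] / [3] / [4]
  Insert 8 (step 5): P = [1, 8] / [3, 9] / [6];  Q = [1, 2] / [3, 5] / [4]
  Insert 4 (step 6): P = [1, 4] / [3, 8] / [6, 9];  Q = [1, 2] / [3, 5] / [4, 6]
  Insert 2 (step 7): P = [1, 2] / [3, 4] / [6, 8] / [9];  Q = [1, 2] / [3, 5] / [4, 6] / [7]
  Insert 5 (step 8): P = [1, 2, 5] / [3, 4] / [6, 8] / [9];  Q = [1, 2, 8] / [3, 5] / [4, 6] / [7]
  Insert 7 (step 9): P = [1, 2, 5, 7] / [3, 4] / [6, 8] / [9];  Q = [1, 2, 8, 9] / [3, 5] / [4, 6] / [7]
Final shape: (4, 2, 2, 1).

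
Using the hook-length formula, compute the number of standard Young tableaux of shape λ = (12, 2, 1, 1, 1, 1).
# SYT of shape (12, 2, 1, 1, 1, 1) = 60060

Hook-length formula: f^λ = n! / Π hook(c), product over all cells c of the Young diagram. For λ = (12, 2, 1, 1, 1, 1), n = 18 boxes. Hook lengths by row (left-to-right, top-to-bottom): [17, 12, 10, 9, 8, 7, 6, 5, 4, 3, 2, 1]; [6, 1]; [4]; [3]; [2]; [1]. Product of hooks = 106599628800. So f^λ = 18! / 106599628800 = 6402373705728000 / 106599628800 = 60060.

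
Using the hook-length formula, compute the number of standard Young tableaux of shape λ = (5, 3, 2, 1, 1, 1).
# SYT of shape (5, 3, 2, 1, 1, 1) = 20592

Hook-length formula: f^λ = n! / Π hook(c), product over all cells c of the Young diagram. For λ = (5, 3, 2, 1, 1, 1), n = 13 boxes. Hook lengths by row (left-to-right, top-to-bottom): [10, 6, 4, 2, 1]; [7, 3, 1]; [5, 1]; [3]; [2]; [1]. Product of hooks = 302400. So f^λ = 13! / 302400 = 6227020800 / 302400 = 20592.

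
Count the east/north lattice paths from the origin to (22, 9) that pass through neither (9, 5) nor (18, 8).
Number of paths = 9786140

Inclusion–exclusion. Total paths: C(31, 22) = 20160075. Through P₁: C(14, 9)·C(17, 13) = 4764760. Through P₂: C(26, 18)·C(5, 4) = 7811375. Since P₁ is strictly southwest of P₂, a monotone path through both must visit P₁ then P₂; paths through both = C(14, 9)·C(12, 9)·C(5, 4) = 2202200. Avoid both = 20160075 − 4764760 − 7811375 + 2202200 = 9786140.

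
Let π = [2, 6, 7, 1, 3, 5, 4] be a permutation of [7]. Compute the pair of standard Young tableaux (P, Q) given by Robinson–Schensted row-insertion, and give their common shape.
P = [1, 3, 4] / [2, 5, 7] / [6];  Q = [1, 2, 3] / [4, 5, 6] / [7];  common shape = (3, 3, 1)

Row-insert the values π_1, π_2, … into P one at a time, bumping the leftmost entry strictly greater than the inserted value down to the next row. The recording tableau Q records, in position (i, j), the step at which that cell was added to P.
  Insert 2 (step 1): P = [2];  Q = [1]
  Insert 6 (step 2): P = [2, 6];  Q = [1, 2]
  Insert 7 (step 3): P = [2, 6, 7];  Q = [1, 2, 3]
  Insert 1 (step 4): P = [1, 6, 7] / [2];  Q = [1, 2, 3] / [4]
  Insert 3 (step 5): P = [1, 3, 7] / [2, 6];  Q = [1, 2, 3] / [4, 5]
  Insert 5 (step 6): P = [1, 3, 5] / [2, 6, 7];  Q = [1, 2, 3] / [4, 5, 6]
  Insert 4 (step 7): P = [1, 3, 4] / [2, 5, 7] / [6];  Q = [1, 2, 3] / [4, 5, 6] / [7]
Final shape: (3, 3, 1).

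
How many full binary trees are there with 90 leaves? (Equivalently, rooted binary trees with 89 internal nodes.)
C_89 = 254224158304000796523953440778841647086547372026600

These full binary trees are counted by the Catalan number C_n = (1/(n + 1)) · C(2n, n). For n = 89: C_89 = (1/90) · C(178, 89) = 22880174247360071687155809670095748237789263482394000/90 = 254224158304000796523953440778841647086547372026600.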